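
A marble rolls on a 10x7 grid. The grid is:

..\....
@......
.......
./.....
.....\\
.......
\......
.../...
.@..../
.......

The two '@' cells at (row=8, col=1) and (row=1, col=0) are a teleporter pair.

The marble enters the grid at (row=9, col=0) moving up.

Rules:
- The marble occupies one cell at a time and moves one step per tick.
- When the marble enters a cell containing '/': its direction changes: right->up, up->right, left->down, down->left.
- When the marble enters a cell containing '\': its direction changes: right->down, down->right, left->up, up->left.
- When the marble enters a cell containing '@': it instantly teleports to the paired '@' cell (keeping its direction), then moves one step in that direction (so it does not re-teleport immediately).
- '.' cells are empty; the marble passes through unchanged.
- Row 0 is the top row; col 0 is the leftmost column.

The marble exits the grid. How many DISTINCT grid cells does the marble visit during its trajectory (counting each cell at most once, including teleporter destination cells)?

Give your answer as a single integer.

Step 1: enter (9,0), '.' pass, move up to (8,0)
Step 2: enter (8,0), '.' pass, move up to (7,0)
Step 3: enter (7,0), '.' pass, move up to (6,0)
Step 4: enter (6,0), '\' deflects up->left, move left to (6,-1)
Step 5: at (6,-1) — EXIT via left edge, pos 6
Distinct cells visited: 4 (path length 4)

Answer: 4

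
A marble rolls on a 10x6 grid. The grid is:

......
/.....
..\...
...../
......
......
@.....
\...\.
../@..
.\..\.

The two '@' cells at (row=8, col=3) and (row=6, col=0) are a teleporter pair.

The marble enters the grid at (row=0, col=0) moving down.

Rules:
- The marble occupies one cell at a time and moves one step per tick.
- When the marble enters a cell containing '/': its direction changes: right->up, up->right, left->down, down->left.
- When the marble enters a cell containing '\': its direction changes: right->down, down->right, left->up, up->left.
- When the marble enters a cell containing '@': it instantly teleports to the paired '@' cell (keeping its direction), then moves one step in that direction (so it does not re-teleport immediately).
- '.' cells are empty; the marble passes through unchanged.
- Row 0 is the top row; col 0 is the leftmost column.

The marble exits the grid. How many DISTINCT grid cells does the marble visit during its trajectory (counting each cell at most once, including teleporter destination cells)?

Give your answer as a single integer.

Step 1: enter (0,0), '.' pass, move down to (1,0)
Step 2: enter (1,0), '/' deflects down->left, move left to (1,-1)
Step 3: at (1,-1) — EXIT via left edge, pos 1
Distinct cells visited: 2 (path length 2)

Answer: 2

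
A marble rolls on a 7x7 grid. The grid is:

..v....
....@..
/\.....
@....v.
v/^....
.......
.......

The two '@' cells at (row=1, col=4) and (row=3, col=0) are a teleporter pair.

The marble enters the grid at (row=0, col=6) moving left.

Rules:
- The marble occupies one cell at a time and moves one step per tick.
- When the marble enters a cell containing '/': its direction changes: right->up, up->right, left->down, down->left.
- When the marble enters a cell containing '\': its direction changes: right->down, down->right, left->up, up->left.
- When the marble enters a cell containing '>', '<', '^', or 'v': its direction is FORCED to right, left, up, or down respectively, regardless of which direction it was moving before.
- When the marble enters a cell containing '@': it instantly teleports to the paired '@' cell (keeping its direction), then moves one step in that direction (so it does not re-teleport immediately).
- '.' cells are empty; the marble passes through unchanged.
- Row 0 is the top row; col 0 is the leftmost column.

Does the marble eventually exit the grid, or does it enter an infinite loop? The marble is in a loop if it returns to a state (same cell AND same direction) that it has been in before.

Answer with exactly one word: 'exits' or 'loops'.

Answer: loops

Derivation:
Step 1: enter (0,6), '.' pass, move left to (0,5)
Step 2: enter (0,5), '.' pass, move left to (0,4)
Step 3: enter (0,4), '.' pass, move left to (0,3)
Step 4: enter (0,3), '.' pass, move left to (0,2)
Step 5: enter (0,2), 'v' forces left->down, move down to (1,2)
Step 6: enter (1,2), '.' pass, move down to (2,2)
Step 7: enter (2,2), '.' pass, move down to (3,2)
Step 8: enter (3,2), '.' pass, move down to (4,2)
Step 9: enter (4,2), '^' forces down->up, move up to (3,2)
Step 10: enter (3,2), '.' pass, move up to (2,2)
Step 11: enter (2,2), '.' pass, move up to (1,2)
Step 12: enter (1,2), '.' pass, move up to (0,2)
Step 13: enter (0,2), 'v' forces up->down, move down to (1,2)
Step 14: at (1,2) dir=down — LOOP DETECTED (seen before)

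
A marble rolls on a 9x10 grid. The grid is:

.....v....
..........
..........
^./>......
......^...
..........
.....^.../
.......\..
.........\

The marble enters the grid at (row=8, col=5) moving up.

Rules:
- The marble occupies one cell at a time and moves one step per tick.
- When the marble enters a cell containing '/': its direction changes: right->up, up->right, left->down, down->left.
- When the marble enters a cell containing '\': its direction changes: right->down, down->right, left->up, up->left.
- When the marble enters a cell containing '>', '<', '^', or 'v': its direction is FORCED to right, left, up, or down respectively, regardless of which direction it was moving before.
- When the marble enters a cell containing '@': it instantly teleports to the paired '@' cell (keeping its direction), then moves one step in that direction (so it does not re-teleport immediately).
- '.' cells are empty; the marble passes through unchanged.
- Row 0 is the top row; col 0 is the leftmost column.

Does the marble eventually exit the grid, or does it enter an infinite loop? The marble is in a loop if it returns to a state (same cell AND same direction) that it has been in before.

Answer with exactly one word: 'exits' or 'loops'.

Answer: loops

Derivation:
Step 1: enter (8,5), '.' pass, move up to (7,5)
Step 2: enter (7,5), '.' pass, move up to (6,5)
Step 3: enter (6,5), '^' forces up->up, move up to (5,5)
Step 4: enter (5,5), '.' pass, move up to (4,5)
Step 5: enter (4,5), '.' pass, move up to (3,5)
Step 6: enter (3,5), '.' pass, move up to (2,5)
Step 7: enter (2,5), '.' pass, move up to (1,5)
Step 8: enter (1,5), '.' pass, move up to (0,5)
Step 9: enter (0,5), 'v' forces up->down, move down to (1,5)
Step 10: enter (1,5), '.' pass, move down to (2,5)
Step 11: enter (2,5), '.' pass, move down to (3,5)
Step 12: enter (3,5), '.' pass, move down to (4,5)
Step 13: enter (4,5), '.' pass, move down to (5,5)
Step 14: enter (5,5), '.' pass, move down to (6,5)
Step 15: enter (6,5), '^' forces down->up, move up to (5,5)
Step 16: at (5,5) dir=up — LOOP DETECTED (seen before)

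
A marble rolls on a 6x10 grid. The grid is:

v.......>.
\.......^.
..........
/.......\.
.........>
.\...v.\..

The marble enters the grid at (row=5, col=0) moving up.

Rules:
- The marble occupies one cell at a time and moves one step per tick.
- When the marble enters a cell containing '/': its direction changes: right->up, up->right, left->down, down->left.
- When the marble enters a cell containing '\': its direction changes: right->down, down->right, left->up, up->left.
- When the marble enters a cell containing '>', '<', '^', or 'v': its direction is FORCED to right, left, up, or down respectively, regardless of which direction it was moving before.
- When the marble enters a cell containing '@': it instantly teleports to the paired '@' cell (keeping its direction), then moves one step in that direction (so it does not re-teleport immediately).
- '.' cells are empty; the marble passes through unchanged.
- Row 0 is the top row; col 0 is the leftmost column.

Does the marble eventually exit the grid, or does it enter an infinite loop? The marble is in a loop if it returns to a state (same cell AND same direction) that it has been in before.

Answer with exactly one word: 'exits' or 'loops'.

Step 1: enter (5,0), '.' pass, move up to (4,0)
Step 2: enter (4,0), '.' pass, move up to (3,0)
Step 3: enter (3,0), '/' deflects up->right, move right to (3,1)
Step 4: enter (3,1), '.' pass, move right to (3,2)
Step 5: enter (3,2), '.' pass, move right to (3,3)
Step 6: enter (3,3), '.' pass, move right to (3,4)
Step 7: enter (3,4), '.' pass, move right to (3,5)
Step 8: enter (3,5), '.' pass, move right to (3,6)
Step 9: enter (3,6), '.' pass, move right to (3,7)
Step 10: enter (3,7), '.' pass, move right to (3,8)
Step 11: enter (3,8), '\' deflects right->down, move down to (4,8)
Step 12: enter (4,8), '.' pass, move down to (5,8)
Step 13: enter (5,8), '.' pass, move down to (6,8)
Step 14: at (6,8) — EXIT via bottom edge, pos 8

Answer: exits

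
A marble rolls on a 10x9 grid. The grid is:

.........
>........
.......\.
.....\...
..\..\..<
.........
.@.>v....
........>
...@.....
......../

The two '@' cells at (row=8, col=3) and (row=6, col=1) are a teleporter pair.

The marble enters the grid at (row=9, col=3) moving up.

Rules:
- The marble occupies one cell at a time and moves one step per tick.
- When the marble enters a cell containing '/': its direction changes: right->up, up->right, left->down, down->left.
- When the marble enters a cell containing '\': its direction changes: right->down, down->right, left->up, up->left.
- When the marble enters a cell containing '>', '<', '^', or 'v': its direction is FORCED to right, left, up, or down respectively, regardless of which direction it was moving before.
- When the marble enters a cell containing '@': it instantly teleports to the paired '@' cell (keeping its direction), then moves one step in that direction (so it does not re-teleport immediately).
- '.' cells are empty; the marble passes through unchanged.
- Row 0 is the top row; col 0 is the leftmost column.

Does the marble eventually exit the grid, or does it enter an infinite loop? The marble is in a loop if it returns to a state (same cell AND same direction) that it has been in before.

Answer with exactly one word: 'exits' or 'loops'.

Answer: exits

Derivation:
Step 1: enter (9,3), '.' pass, move up to (8,3)
Step 2: enter (8,3), '@' teleport (8,3)->(6,1), also enter (6,1), move up to (5,1)
Step 3: enter (5,1), '.' pass, move up to (4,1)
Step 4: enter (4,1), '.' pass, move up to (3,1)
Step 5: enter (3,1), '.' pass, move up to (2,1)
Step 6: enter (2,1), '.' pass, move up to (1,1)
Step 7: enter (1,1), '.' pass, move up to (0,1)
Step 8: enter (0,1), '.' pass, move up to (-1,1)
Step 9: at (-1,1) — EXIT via top edge, pos 1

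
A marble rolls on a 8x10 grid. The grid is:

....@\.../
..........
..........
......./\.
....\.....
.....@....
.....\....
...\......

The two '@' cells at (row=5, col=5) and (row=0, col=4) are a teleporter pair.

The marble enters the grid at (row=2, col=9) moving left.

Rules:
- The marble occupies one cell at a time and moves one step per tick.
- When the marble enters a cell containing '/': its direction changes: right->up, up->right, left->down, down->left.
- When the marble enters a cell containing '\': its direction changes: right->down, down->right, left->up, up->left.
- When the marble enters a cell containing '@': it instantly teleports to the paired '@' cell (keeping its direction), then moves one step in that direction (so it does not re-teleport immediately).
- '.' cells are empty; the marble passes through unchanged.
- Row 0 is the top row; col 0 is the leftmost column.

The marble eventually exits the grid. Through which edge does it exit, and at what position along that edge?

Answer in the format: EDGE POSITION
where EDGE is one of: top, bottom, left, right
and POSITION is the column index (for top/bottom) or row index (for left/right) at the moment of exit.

Answer: left 2

Derivation:
Step 1: enter (2,9), '.' pass, move left to (2,8)
Step 2: enter (2,8), '.' pass, move left to (2,7)
Step 3: enter (2,7), '.' pass, move left to (2,6)
Step 4: enter (2,6), '.' pass, move left to (2,5)
Step 5: enter (2,5), '.' pass, move left to (2,4)
Step 6: enter (2,4), '.' pass, move left to (2,3)
Step 7: enter (2,3), '.' pass, move left to (2,2)
Step 8: enter (2,2), '.' pass, move left to (2,1)
Step 9: enter (2,1), '.' pass, move left to (2,0)
Step 10: enter (2,0), '.' pass, move left to (2,-1)
Step 11: at (2,-1) — EXIT via left edge, pos 2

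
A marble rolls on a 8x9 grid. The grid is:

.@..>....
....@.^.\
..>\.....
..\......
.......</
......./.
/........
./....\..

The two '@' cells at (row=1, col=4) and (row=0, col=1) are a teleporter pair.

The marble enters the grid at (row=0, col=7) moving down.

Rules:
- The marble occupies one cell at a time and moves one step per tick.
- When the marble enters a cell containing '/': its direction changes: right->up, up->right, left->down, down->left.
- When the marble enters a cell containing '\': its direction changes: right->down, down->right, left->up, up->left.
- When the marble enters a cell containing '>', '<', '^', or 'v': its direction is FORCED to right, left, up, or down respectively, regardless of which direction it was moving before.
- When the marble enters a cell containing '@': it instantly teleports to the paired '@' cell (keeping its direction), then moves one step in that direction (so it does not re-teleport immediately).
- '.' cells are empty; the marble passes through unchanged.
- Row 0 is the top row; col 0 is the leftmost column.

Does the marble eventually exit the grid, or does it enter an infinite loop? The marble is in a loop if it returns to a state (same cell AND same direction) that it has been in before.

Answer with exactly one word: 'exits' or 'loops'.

Answer: exits

Derivation:
Step 1: enter (0,7), '.' pass, move down to (1,7)
Step 2: enter (1,7), '.' pass, move down to (2,7)
Step 3: enter (2,7), '.' pass, move down to (3,7)
Step 4: enter (3,7), '.' pass, move down to (4,7)
Step 5: enter (4,7), '<' forces down->left, move left to (4,6)
Step 6: enter (4,6), '.' pass, move left to (4,5)
Step 7: enter (4,5), '.' pass, move left to (4,4)
Step 8: enter (4,4), '.' pass, move left to (4,3)
Step 9: enter (4,3), '.' pass, move left to (4,2)
Step 10: enter (4,2), '.' pass, move left to (4,1)
Step 11: enter (4,1), '.' pass, move left to (4,0)
Step 12: enter (4,0), '.' pass, move left to (4,-1)
Step 13: at (4,-1) — EXIT via left edge, pos 4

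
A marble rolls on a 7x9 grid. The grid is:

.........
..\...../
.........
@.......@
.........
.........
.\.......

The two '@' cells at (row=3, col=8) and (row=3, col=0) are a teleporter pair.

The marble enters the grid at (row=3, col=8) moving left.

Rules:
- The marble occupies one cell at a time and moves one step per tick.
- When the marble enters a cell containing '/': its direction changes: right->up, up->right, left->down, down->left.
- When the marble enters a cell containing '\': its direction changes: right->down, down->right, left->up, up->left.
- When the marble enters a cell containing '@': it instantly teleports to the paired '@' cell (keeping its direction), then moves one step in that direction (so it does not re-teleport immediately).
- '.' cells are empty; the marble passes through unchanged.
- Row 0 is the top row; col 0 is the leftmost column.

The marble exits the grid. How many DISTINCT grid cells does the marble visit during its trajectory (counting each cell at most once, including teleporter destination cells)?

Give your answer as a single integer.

Step 1: enter (3,8), '@' teleport (3,8)->(3,0), also enter (3,0), move left to (3,-1)
Step 2: at (3,-1) — EXIT via left edge, pos 3
Distinct cells visited: 2 (path length 2)

Answer: 2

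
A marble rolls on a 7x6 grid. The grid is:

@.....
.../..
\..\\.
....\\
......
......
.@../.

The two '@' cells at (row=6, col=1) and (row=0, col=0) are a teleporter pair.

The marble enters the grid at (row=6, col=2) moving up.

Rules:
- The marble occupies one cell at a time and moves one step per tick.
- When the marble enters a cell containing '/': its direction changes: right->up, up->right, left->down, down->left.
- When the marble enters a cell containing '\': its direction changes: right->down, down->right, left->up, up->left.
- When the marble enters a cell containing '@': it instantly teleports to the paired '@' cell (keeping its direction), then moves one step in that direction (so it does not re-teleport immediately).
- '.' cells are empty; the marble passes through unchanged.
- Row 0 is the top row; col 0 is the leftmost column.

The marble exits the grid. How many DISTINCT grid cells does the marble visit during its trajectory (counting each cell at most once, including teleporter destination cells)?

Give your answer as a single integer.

Step 1: enter (6,2), '.' pass, move up to (5,2)
Step 2: enter (5,2), '.' pass, move up to (4,2)
Step 3: enter (4,2), '.' pass, move up to (3,2)
Step 4: enter (3,2), '.' pass, move up to (2,2)
Step 5: enter (2,2), '.' pass, move up to (1,2)
Step 6: enter (1,2), '.' pass, move up to (0,2)
Step 7: enter (0,2), '.' pass, move up to (-1,2)
Step 8: at (-1,2) — EXIT via top edge, pos 2
Distinct cells visited: 7 (path length 7)

Answer: 7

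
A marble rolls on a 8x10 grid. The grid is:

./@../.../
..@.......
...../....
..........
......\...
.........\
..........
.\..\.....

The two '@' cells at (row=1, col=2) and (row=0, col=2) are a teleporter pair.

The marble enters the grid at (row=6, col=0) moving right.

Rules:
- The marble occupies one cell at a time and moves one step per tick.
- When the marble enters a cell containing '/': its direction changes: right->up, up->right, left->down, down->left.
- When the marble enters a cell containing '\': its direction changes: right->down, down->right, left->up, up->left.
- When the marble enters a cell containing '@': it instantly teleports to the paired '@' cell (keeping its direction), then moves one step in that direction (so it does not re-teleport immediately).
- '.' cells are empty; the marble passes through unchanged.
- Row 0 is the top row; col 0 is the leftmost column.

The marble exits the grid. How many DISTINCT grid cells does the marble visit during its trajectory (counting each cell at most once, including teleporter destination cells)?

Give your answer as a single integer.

Answer: 10

Derivation:
Step 1: enter (6,0), '.' pass, move right to (6,1)
Step 2: enter (6,1), '.' pass, move right to (6,2)
Step 3: enter (6,2), '.' pass, move right to (6,3)
Step 4: enter (6,3), '.' pass, move right to (6,4)
Step 5: enter (6,4), '.' pass, move right to (6,5)
Step 6: enter (6,5), '.' pass, move right to (6,6)
Step 7: enter (6,6), '.' pass, move right to (6,7)
Step 8: enter (6,7), '.' pass, move right to (6,8)
Step 9: enter (6,8), '.' pass, move right to (6,9)
Step 10: enter (6,9), '.' pass, move right to (6,10)
Step 11: at (6,10) — EXIT via right edge, pos 6
Distinct cells visited: 10 (path length 10)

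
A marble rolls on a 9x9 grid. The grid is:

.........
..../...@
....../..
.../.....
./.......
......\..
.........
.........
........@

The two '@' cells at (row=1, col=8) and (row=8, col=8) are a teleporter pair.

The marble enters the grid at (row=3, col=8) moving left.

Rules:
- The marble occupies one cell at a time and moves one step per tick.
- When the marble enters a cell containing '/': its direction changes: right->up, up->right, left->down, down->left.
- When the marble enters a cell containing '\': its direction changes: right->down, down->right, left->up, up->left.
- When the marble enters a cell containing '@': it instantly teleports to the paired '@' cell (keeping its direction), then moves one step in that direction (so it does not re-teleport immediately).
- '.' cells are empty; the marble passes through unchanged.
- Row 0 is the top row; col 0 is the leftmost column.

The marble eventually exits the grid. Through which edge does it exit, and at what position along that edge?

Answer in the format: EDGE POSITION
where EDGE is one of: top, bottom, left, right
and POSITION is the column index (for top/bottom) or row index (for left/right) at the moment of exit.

Answer: bottom 3

Derivation:
Step 1: enter (3,8), '.' pass, move left to (3,7)
Step 2: enter (3,7), '.' pass, move left to (3,6)
Step 3: enter (3,6), '.' pass, move left to (3,5)
Step 4: enter (3,5), '.' pass, move left to (3,4)
Step 5: enter (3,4), '.' pass, move left to (3,3)
Step 6: enter (3,3), '/' deflects left->down, move down to (4,3)
Step 7: enter (4,3), '.' pass, move down to (5,3)
Step 8: enter (5,3), '.' pass, move down to (6,3)
Step 9: enter (6,3), '.' pass, move down to (7,3)
Step 10: enter (7,3), '.' pass, move down to (8,3)
Step 11: enter (8,3), '.' pass, move down to (9,3)
Step 12: at (9,3) — EXIT via bottom edge, pos 3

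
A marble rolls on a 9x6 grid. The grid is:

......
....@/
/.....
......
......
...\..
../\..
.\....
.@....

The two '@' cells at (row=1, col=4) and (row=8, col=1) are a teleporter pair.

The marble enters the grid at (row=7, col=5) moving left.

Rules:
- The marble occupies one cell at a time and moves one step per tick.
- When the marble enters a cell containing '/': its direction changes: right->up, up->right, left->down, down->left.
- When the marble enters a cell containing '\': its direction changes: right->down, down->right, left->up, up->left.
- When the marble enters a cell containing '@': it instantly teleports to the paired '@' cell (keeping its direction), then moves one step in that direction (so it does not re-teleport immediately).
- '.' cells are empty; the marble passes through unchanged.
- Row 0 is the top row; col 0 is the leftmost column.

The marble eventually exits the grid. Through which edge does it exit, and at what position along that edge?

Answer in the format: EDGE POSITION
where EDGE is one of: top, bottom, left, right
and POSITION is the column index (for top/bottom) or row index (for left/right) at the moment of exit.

Answer: top 1

Derivation:
Step 1: enter (7,5), '.' pass, move left to (7,4)
Step 2: enter (7,4), '.' pass, move left to (7,3)
Step 3: enter (7,3), '.' pass, move left to (7,2)
Step 4: enter (7,2), '.' pass, move left to (7,1)
Step 5: enter (7,1), '\' deflects left->up, move up to (6,1)
Step 6: enter (6,1), '.' pass, move up to (5,1)
Step 7: enter (5,1), '.' pass, move up to (4,1)
Step 8: enter (4,1), '.' pass, move up to (3,1)
Step 9: enter (3,1), '.' pass, move up to (2,1)
Step 10: enter (2,1), '.' pass, move up to (1,1)
Step 11: enter (1,1), '.' pass, move up to (0,1)
Step 12: enter (0,1), '.' pass, move up to (-1,1)
Step 13: at (-1,1) — EXIT via top edge, pos 1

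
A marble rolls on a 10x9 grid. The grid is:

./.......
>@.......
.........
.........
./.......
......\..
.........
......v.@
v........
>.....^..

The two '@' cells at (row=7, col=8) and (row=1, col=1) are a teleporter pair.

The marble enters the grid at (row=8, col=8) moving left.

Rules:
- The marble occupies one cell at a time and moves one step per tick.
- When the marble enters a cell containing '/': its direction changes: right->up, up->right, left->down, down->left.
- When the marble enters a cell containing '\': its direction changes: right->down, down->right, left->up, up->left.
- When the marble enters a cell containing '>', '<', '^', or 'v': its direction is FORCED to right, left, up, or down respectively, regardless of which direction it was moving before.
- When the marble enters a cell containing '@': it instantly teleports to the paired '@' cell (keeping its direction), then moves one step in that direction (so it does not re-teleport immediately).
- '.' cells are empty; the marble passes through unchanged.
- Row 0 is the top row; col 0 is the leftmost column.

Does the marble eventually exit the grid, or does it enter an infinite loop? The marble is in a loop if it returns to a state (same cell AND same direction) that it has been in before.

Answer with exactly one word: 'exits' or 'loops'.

Answer: loops

Derivation:
Step 1: enter (8,8), '.' pass, move left to (8,7)
Step 2: enter (8,7), '.' pass, move left to (8,6)
Step 3: enter (8,6), '.' pass, move left to (8,5)
Step 4: enter (8,5), '.' pass, move left to (8,4)
Step 5: enter (8,4), '.' pass, move left to (8,3)
Step 6: enter (8,3), '.' pass, move left to (8,2)
Step 7: enter (8,2), '.' pass, move left to (8,1)
Step 8: enter (8,1), '.' pass, move left to (8,0)
Step 9: enter (8,0), 'v' forces left->down, move down to (9,0)
Step 10: enter (9,0), '>' forces down->right, move right to (9,1)
Step 11: enter (9,1), '.' pass, move right to (9,2)
Step 12: enter (9,2), '.' pass, move right to (9,3)
Step 13: enter (9,3), '.' pass, move right to (9,4)
Step 14: enter (9,4), '.' pass, move right to (9,5)
Step 15: enter (9,5), '.' pass, move right to (9,6)
Step 16: enter (9,6), '^' forces right->up, move up to (8,6)
Step 17: enter (8,6), '.' pass, move up to (7,6)
Step 18: enter (7,6), 'v' forces up->down, move down to (8,6)
Step 19: enter (8,6), '.' pass, move down to (9,6)
Step 20: enter (9,6), '^' forces down->up, move up to (8,6)
Step 21: at (8,6) dir=up — LOOP DETECTED (seen before)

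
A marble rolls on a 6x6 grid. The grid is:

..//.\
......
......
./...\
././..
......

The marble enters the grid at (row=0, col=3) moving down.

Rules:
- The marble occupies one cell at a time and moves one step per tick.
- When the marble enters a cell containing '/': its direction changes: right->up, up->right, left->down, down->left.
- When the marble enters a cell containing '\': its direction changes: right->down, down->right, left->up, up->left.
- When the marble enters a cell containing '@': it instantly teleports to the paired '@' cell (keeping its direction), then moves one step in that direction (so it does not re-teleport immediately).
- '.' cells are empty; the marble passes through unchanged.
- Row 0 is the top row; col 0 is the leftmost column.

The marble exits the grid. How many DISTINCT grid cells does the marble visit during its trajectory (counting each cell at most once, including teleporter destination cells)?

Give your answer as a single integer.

Answer: 7

Derivation:
Step 1: enter (0,3), '/' deflects down->left, move left to (0,2)
Step 2: enter (0,2), '/' deflects left->down, move down to (1,2)
Step 3: enter (1,2), '.' pass, move down to (2,2)
Step 4: enter (2,2), '.' pass, move down to (3,2)
Step 5: enter (3,2), '.' pass, move down to (4,2)
Step 6: enter (4,2), '.' pass, move down to (5,2)
Step 7: enter (5,2), '.' pass, move down to (6,2)
Step 8: at (6,2) — EXIT via bottom edge, pos 2
Distinct cells visited: 7 (path length 7)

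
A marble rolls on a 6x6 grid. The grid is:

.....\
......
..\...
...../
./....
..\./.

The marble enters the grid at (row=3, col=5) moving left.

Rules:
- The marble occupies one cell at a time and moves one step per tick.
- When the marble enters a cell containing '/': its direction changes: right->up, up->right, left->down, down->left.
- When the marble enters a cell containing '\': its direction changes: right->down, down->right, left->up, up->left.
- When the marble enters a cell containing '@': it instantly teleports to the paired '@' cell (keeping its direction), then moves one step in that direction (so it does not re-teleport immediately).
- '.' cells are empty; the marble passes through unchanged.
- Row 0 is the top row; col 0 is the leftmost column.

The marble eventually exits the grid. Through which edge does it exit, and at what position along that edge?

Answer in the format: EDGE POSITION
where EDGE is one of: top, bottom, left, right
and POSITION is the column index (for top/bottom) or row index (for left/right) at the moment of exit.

Step 1: enter (3,5), '/' deflects left->down, move down to (4,5)
Step 2: enter (4,5), '.' pass, move down to (5,5)
Step 3: enter (5,5), '.' pass, move down to (6,5)
Step 4: at (6,5) — EXIT via bottom edge, pos 5

Answer: bottom 5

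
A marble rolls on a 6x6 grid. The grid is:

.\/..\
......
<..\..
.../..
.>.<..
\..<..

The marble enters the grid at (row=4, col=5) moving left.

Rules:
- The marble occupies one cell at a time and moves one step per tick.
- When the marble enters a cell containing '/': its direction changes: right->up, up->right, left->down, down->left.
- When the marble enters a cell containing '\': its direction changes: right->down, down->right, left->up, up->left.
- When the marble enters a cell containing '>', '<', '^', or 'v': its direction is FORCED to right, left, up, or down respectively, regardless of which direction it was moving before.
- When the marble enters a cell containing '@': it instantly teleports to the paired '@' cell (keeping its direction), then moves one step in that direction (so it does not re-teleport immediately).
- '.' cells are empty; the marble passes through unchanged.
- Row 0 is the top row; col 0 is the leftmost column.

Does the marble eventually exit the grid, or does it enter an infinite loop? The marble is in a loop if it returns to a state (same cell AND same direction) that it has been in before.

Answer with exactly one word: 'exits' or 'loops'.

Answer: loops

Derivation:
Step 1: enter (4,5), '.' pass, move left to (4,4)
Step 2: enter (4,4), '.' pass, move left to (4,3)
Step 3: enter (4,3), '<' forces left->left, move left to (4,2)
Step 4: enter (4,2), '.' pass, move left to (4,1)
Step 5: enter (4,1), '>' forces left->right, move right to (4,2)
Step 6: enter (4,2), '.' pass, move right to (4,3)
Step 7: enter (4,3), '<' forces right->left, move left to (4,2)
Step 8: at (4,2) dir=left — LOOP DETECTED (seen before)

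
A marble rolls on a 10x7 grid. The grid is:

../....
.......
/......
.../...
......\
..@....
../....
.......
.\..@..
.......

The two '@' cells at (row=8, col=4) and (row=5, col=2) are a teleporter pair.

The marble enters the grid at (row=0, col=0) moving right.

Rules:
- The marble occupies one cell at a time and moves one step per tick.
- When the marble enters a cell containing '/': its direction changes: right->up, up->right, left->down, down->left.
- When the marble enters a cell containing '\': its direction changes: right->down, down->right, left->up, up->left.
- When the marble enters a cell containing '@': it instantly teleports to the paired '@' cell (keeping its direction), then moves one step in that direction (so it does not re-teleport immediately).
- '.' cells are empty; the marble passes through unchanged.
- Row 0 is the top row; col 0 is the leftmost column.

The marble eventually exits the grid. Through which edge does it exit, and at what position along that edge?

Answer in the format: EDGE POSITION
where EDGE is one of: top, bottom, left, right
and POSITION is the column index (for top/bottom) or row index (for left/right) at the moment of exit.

Answer: top 2

Derivation:
Step 1: enter (0,0), '.' pass, move right to (0,1)
Step 2: enter (0,1), '.' pass, move right to (0,2)
Step 3: enter (0,2), '/' deflects right->up, move up to (-1,2)
Step 4: at (-1,2) — EXIT via top edge, pos 2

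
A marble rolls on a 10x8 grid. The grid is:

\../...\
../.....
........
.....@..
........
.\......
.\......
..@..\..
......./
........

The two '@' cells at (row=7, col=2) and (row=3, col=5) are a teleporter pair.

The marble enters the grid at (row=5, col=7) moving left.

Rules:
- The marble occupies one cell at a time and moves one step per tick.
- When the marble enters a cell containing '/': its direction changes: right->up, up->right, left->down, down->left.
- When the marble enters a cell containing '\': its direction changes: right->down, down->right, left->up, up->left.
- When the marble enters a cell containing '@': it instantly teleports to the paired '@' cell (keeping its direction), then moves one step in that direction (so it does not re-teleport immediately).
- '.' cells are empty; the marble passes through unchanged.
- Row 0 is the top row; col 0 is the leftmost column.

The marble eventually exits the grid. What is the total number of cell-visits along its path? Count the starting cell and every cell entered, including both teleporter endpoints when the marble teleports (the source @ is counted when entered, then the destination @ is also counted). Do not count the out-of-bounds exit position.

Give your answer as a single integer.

Step 1: enter (5,7), '.' pass, move left to (5,6)
Step 2: enter (5,6), '.' pass, move left to (5,5)
Step 3: enter (5,5), '.' pass, move left to (5,4)
Step 4: enter (5,4), '.' pass, move left to (5,3)
Step 5: enter (5,3), '.' pass, move left to (5,2)
Step 6: enter (5,2), '.' pass, move left to (5,1)
Step 7: enter (5,1), '\' deflects left->up, move up to (4,1)
Step 8: enter (4,1), '.' pass, move up to (3,1)
Step 9: enter (3,1), '.' pass, move up to (2,1)
Step 10: enter (2,1), '.' pass, move up to (1,1)
Step 11: enter (1,1), '.' pass, move up to (0,1)
Step 12: enter (0,1), '.' pass, move up to (-1,1)
Step 13: at (-1,1) — EXIT via top edge, pos 1
Path length (cell visits): 12

Answer: 12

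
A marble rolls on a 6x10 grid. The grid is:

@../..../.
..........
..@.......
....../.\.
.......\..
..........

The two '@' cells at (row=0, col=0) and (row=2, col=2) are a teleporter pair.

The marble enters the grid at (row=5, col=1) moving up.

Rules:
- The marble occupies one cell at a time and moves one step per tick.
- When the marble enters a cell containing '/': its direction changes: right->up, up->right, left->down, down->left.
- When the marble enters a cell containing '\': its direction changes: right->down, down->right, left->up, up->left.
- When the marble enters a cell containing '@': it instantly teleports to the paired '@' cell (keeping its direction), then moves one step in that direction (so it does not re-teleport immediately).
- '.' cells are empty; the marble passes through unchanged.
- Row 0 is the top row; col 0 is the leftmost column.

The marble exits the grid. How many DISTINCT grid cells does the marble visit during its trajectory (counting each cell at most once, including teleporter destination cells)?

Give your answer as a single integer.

Answer: 6

Derivation:
Step 1: enter (5,1), '.' pass, move up to (4,1)
Step 2: enter (4,1), '.' pass, move up to (3,1)
Step 3: enter (3,1), '.' pass, move up to (2,1)
Step 4: enter (2,1), '.' pass, move up to (1,1)
Step 5: enter (1,1), '.' pass, move up to (0,1)
Step 6: enter (0,1), '.' pass, move up to (-1,1)
Step 7: at (-1,1) — EXIT via top edge, pos 1
Distinct cells visited: 6 (path length 6)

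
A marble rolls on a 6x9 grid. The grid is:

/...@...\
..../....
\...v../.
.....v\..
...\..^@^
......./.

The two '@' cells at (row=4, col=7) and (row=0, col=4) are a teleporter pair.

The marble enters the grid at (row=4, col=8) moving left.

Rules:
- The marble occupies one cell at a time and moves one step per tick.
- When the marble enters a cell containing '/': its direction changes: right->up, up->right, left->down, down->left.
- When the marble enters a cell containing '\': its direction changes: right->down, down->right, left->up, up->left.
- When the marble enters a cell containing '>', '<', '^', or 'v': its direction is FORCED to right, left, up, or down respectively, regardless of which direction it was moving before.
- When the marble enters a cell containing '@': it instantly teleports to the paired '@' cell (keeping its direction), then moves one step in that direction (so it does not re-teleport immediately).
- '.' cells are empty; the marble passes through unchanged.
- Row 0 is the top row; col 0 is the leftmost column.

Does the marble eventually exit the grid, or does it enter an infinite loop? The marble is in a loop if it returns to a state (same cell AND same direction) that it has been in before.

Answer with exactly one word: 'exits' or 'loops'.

Answer: exits

Derivation:
Step 1: enter (4,8), '^' forces left->up, move up to (3,8)
Step 2: enter (3,8), '.' pass, move up to (2,8)
Step 3: enter (2,8), '.' pass, move up to (1,8)
Step 4: enter (1,8), '.' pass, move up to (0,8)
Step 5: enter (0,8), '\' deflects up->left, move left to (0,7)
Step 6: enter (0,7), '.' pass, move left to (0,6)
Step 7: enter (0,6), '.' pass, move left to (0,5)
Step 8: enter (0,5), '.' pass, move left to (0,4)
Step 9: enter (0,4), '@' teleport (0,4)->(4,7), also enter (4,7), move left to (4,6)
Step 10: enter (4,6), '^' forces left->up, move up to (3,6)
Step 11: enter (3,6), '\' deflects up->left, move left to (3,5)
Step 12: enter (3,5), 'v' forces left->down, move down to (4,5)
Step 13: enter (4,5), '.' pass, move down to (5,5)
Step 14: enter (5,5), '.' pass, move down to (6,5)
Step 15: at (6,5) — EXIT via bottom edge, pos 5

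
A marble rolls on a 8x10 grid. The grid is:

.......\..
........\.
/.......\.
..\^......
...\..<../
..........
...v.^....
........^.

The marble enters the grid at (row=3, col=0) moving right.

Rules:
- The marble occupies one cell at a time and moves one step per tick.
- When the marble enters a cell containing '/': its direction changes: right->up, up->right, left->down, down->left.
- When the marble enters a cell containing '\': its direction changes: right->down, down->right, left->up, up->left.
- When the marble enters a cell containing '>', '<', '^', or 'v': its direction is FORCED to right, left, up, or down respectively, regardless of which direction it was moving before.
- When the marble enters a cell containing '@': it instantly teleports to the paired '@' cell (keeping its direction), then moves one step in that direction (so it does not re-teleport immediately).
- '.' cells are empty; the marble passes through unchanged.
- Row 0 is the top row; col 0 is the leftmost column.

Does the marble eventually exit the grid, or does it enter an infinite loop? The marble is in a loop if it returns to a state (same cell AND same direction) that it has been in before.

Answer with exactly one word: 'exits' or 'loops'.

Answer: exits

Derivation:
Step 1: enter (3,0), '.' pass, move right to (3,1)
Step 2: enter (3,1), '.' pass, move right to (3,2)
Step 3: enter (3,2), '\' deflects right->down, move down to (4,2)
Step 4: enter (4,2), '.' pass, move down to (5,2)
Step 5: enter (5,2), '.' pass, move down to (6,2)
Step 6: enter (6,2), '.' pass, move down to (7,2)
Step 7: enter (7,2), '.' pass, move down to (8,2)
Step 8: at (8,2) — EXIT via bottom edge, pos 2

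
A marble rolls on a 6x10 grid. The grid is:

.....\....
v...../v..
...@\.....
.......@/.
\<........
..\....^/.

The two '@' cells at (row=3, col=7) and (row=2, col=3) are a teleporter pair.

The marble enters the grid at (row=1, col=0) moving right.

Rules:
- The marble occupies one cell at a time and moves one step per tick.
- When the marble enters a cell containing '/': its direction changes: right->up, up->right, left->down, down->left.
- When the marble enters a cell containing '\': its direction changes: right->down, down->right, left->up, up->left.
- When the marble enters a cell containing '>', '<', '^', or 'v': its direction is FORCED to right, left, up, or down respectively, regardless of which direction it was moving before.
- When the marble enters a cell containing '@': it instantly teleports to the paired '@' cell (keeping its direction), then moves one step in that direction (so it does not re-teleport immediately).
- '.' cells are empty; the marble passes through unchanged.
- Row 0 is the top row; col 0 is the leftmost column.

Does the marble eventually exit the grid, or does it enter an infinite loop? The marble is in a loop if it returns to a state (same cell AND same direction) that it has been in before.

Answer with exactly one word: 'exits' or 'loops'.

Answer: loops

Derivation:
Step 1: enter (1,0), 'v' forces right->down, move down to (2,0)
Step 2: enter (2,0), '.' pass, move down to (3,0)
Step 3: enter (3,0), '.' pass, move down to (4,0)
Step 4: enter (4,0), '\' deflects down->right, move right to (4,1)
Step 5: enter (4,1), '<' forces right->left, move left to (4,0)
Step 6: enter (4,0), '\' deflects left->up, move up to (3,0)
Step 7: enter (3,0), '.' pass, move up to (2,0)
Step 8: enter (2,0), '.' pass, move up to (1,0)
Step 9: enter (1,0), 'v' forces up->down, move down to (2,0)
Step 10: at (2,0) dir=down — LOOP DETECTED (seen before)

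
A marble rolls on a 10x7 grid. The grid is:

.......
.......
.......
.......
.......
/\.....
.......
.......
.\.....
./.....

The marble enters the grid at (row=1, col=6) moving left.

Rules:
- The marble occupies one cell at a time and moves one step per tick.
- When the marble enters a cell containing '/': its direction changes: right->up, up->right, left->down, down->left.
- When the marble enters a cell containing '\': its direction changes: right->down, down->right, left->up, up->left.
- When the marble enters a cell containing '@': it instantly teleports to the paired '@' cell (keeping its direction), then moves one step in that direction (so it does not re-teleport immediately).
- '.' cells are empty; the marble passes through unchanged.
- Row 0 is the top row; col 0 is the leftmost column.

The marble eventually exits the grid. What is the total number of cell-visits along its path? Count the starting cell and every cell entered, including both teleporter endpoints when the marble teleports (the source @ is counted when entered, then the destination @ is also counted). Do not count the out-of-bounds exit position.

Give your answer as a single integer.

Step 1: enter (1,6), '.' pass, move left to (1,5)
Step 2: enter (1,5), '.' pass, move left to (1,4)
Step 3: enter (1,4), '.' pass, move left to (1,3)
Step 4: enter (1,3), '.' pass, move left to (1,2)
Step 5: enter (1,2), '.' pass, move left to (1,1)
Step 6: enter (1,1), '.' pass, move left to (1,0)
Step 7: enter (1,0), '.' pass, move left to (1,-1)
Step 8: at (1,-1) — EXIT via left edge, pos 1
Path length (cell visits): 7

Answer: 7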